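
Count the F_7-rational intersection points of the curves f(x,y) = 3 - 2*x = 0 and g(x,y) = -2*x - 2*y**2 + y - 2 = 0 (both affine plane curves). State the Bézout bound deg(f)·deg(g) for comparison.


Common zeros: ∅; count = 0; Bézout bound = 2.

deg(f) = 1, deg(g) = 2, so Bézout bound = 2.
Scan x ∈ F_7. For each x, list the y ∈ F_7 with f(x, y) ≡ 0 and those with g(x, y) ≡ 0 (mod 7); the common zeros in that column are the intersection.
  x = 0: f ≡ 0 at y ∈ ∅; g ≡ 0 at y ∈ ∅; common: ∅.
  x = 1: f ≡ 0 at y ∈ ∅; g ≡ 0 at y ∈ {5, 6}; common: ∅.
  x = 2: f ≡ 0 at y ∈ ∅; g ≡ 0 at y ∈ {1, 3}; common: ∅.
  x = 3: f ≡ 0 at y ∈ ∅; g ≡ 0 at y ∈ {2}; common: ∅.
  x = 4: f ≡ 0 at y ∈ ∅; g ≡ 0 at y ∈ ∅; common: ∅.
  x = 5: f ≡ 0 at y ∈ {0, 1, 2, 3, 4, 5, 6}; g ≡ 0 at y ∈ ∅; common: ∅.
  x = 6: f ≡ 0 at y ∈ ∅; g ≡ 0 at y ∈ {0, 4}; common: ∅.
Collecting: common zeros = ∅, so the count is 0.
Comparison with the Bézout bound: 0 ≤ 2 = deg(f)·deg(g), as expected for curves with no common component (the affine F_7-count falls short of the bound because intersections may lie at infinity, over extension fields, or carry multiplicity).


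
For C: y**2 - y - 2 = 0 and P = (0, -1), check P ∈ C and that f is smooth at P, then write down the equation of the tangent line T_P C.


Tangent line at P: -3*y - 3 = 0.

Step 1: f(0, -1) = 0, so P lies on C.
Step 2: partial derivatives
  f_x(x, y) = 0, f_y(x, y) = 2*y - 1.
  f_x(P) = 0, f_y(P) = -3 (gradient nonzero, so P is smooth).
Step 3: tangent line at P: 0·(x − 0) + -3·(y − -1) = 0.
Expanding: -3*y - 3 = 0.


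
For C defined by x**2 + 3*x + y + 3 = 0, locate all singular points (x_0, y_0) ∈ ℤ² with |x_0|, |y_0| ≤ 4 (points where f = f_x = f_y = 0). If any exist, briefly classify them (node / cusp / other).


No singular points in the scanned grid; C is smooth there.

Compute partial derivatives:
  f_x = 2*x + 3.
  f_y = 1.
f_y = 1 is a nonzero constant, so f_y never vanishes: no point (x, y) can satisfy f = f_x = f_y = 0. In particular no (x, y) ∈ {−4, ..., 4}² is singular; the curve is smooth.


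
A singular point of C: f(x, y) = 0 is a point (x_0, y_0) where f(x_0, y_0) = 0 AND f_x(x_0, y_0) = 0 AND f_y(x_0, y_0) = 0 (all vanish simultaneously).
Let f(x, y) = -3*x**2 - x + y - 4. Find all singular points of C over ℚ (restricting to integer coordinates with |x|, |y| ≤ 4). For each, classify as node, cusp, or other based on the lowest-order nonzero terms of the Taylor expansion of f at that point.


No singular points in the scanned grid; C is smooth there.

Compute partial derivatives:
  f_x = -6*x - 1.
  f_y = 1.
f_y = 1 is a nonzero constant, so f_y never vanishes: no point (x, y) can satisfy f = f_x = f_y = 0. In particular no (x, y) ∈ {−4, ..., 4}² is singular; the curve is smooth.


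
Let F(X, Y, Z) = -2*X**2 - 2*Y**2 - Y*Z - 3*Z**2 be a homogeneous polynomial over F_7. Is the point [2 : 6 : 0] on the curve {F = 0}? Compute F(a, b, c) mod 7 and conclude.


F(2,6,0) ≡ 4 (mod 7); P is NOT on the curve.

Evaluate F(2, 6, 0) term-by-term (mod 7).
  -2*X**2 ↦ -2·4·1·1 = -8
  -2*Y**2 ↦ -2·1·36·1 = -72
  -Y*Z ↦ -1·1·6·0 = 0
  -3*Z**2 ↦ -3·1·1·0 = 0
Sum: F(2, 6, 0) = (-8) + (-72) + (0) + (0) = -80.
Reducing mod 7: -80 ≡ 4 (mod 7).
Since F(a, b, c) ≡ 4 ≠ 0 (mod 7), P does NOT lie on the curve.


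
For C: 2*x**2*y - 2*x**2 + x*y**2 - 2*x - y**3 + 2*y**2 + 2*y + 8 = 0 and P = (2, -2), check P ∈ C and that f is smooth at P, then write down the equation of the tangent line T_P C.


Tangent line at P: -22*x - 18*y + 8 = 0.

Step 1: f(2, -2) = 0, so P lies on C.
Step 2: partial derivatives
  f_x(x, y) = 4*x*y - 4*x + y**2 - 2, f_y(x, y) = 2*x**2 + 2*x*y - 3*y**2 + 4*y + 2.
  f_x(P) = -22, f_y(P) = -18 (gradient nonzero, so P is smooth).
Step 3: tangent line at P: -22·(x − 2) + -18·(y − -2) = 0.
Expanding: -22*x - 18*y + 8 = 0.


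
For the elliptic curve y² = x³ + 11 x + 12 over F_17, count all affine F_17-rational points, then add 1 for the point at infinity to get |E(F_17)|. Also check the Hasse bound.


Affine points = {(2, 5), (2, 12), (3, 2), (3, 15), (4, 1), (4, 16), (8, 0), (10, 0), (11, 6), (11, 11), (12, 6), (12, 11), (15, 4), (15, 13), (16, 0)}; affine count = 15; |E(F_17)| = 16.

Discriminant check: Δ ∝ 4a³ + 27b² = 4·11³ + 27·12² = 4·1331 + 27·144 ≡ 15 (mod 17). Nonzero ⇒ E is nonsingular.
For each x ∈ F_17, compute rhs = x³ + 11·x + 12 mod 17, then count y ∈ F_17 with y² ≡ rhs.
  x = 0: rhs = 12, matching y values: none (0 points).
  x = 1: rhs = 7, matching y values: none (0 points).
  x = 2: rhs = 8, matching y values: 5, 12 (2 points).
  x = 3: rhs = 4, matching y values: 2, 15 (2 points).
  x = 4: rhs = 1, matching y values: 1, 16 (2 points).
  x = 5: rhs = 5, matching y values: none (0 points).
  x = 6: rhs = 5, matching y values: none (0 points).
  x = 7: rhs = 7, matching y values: none (0 points).
  x = 8: rhs = 0, matching y values: 0 (1 points).
  x = 9: rhs = 7, matching y values: none (0 points).
  x = 10: rhs = 0, matching y values: 0 (1 points).
  x = 11: rhs = 2, matching y values: 6, 11 (2 points).
  x = 12: rhs = 2, matching y values: 6, 11 (2 points).
  x = 13: rhs = 6, matching y values: none (0 points).
  x = 14: rhs = 3, matching y values: none (0 points).
  x = 15: rhs = 16, matching y values: 4, 13 (2 points).
  x = 16: rhs = 0, matching y values: 0 (1 points).
Total affine count: 15.
Full point count |E(F_17)| = 15 + 1 = 16.
Hasse bound: |16 − (17+1)| = |-2| = 2 ≤ 2√17 ≈ 8.2462 ✓.


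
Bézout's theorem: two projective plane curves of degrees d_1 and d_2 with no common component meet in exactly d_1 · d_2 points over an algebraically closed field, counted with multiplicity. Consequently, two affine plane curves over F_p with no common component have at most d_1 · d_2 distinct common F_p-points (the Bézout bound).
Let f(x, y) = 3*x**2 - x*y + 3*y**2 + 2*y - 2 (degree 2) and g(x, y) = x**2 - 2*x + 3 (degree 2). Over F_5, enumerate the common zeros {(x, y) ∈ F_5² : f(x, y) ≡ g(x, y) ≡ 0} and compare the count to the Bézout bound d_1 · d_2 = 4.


Common zeros: ∅; count = 0; Bézout bound = 4.

deg(f) = 2, deg(g) = 2, so Bézout bound = 4.
Scan x ∈ F_5. For each x, list the y ∈ F_5 with f(x, y) ≡ 0 and those with g(x, y) ≡ 0 (mod 5); the common zeros in that column are the intersection.
  x = 0: f ≡ 0 at y ∈ ∅; g ≡ 0 at y ∈ ∅; common: ∅.
  x = 1: f ≡ 0 at y ∈ {1, 2}; g ≡ 0 at y ∈ ∅; common: ∅.
  x = 2: f ≡ 0 at y ∈ {0}; g ≡ 0 at y ∈ ∅; common: ∅.
  x = 3: f ≡ 0 at y ∈ {0, 2}; g ≡ 0 at y ∈ ∅; common: ∅.
  x = 4: f ≡ 0 at y ∈ ∅; g ≡ 0 at y ∈ ∅; common: ∅.
Collecting: common zeros = ∅, so the count is 0.
Comparison with the Bézout bound: 0 ≤ 4 = deg(f)·deg(g), as expected for curves with no common component (the affine F_5-count falls short of the bound because intersections may lie at infinity, over extension fields, or carry multiplicity).


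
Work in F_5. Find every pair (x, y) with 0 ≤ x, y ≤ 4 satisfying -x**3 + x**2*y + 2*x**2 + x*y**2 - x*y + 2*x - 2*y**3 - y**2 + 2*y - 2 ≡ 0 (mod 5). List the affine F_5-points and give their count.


Affine F_5-points: {(2, 1), (3, 0), (4, 4)}; count = 3.

For each of the 25 pairs (x, y) ∈ F_5², evaluate f(x, y) mod 5. Record the zeros.
  x = 0: [0↦3, 1↦2, 2↦2, 3↦1, 4↦2]  zeros at y ∈ ∅
  x = 1: [0↦1, 1↦1, 2↦4, 3↦3, 4↦1]  zeros at y ∈ ∅
  x = 2: [0↦2, 1↦0, 2↦3, 3↦4, 4↦1]  zeros at y ∈ {1}
  x = 3: [0↦0, 1↦3, 2↦3, 3↦3, 4↦1]  zeros at y ∈ {0}
  x = 4: [0↦4, 1↦4, 2↦3, 3↦4, 4↦0]  zeros at y ∈ {4}
Collecting zeros: affine points = {(2, 1), (3, 0), (4, 4)}.
Total count |C(F_5)_aff| = 3.


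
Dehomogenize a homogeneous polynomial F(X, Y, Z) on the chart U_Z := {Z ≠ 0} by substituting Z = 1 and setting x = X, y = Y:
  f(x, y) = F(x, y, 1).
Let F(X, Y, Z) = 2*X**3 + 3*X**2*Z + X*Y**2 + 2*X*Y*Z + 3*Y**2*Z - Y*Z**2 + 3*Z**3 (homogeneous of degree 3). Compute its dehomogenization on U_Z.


f(x, y) = 2*x**3 + 3*x**2 + x*y**2 + 2*x*y + 3*y**2 - y + 3

On U_Z we set Z = 1. Each monomial c·X^i·Y^j·Z^k in F becomes c·x^i·y^j·1^k = c·x^i·y^j.
Substituting Z = 1: F(X, Y, 1) = 2*x**3 + 3*x**2 + x*y**2 + 2*x*y + 3*y**2 - y + 3.
Note: deg(f) ≤ deg(F) = 3; strict inequality happens when F is divisible by Z (lost terms).


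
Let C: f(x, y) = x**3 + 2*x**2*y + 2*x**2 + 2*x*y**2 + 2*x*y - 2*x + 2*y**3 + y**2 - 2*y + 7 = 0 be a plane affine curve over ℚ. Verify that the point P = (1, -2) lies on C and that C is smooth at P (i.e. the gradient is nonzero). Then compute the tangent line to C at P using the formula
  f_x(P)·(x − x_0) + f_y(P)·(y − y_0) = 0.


Tangent line at P: x + 14*y + 27 = 0.

Step 1: f(1, -2) = 0, so P lies on C.
Step 2: partial derivatives
  f_x(x, y) = 3*x**2 + 4*x*y + 4*x + 2*y**2 + 2*y - 2, f_y(x, y) = 2*x**2 + 4*x*y + 2*x + 6*y**2 + 2*y - 2.
  f_x(P) = 1, f_y(P) = 14 (gradient nonzero, so P is smooth).
Step 3: tangent line at P: 1·(x − 1) + 14·(y − -2) = 0.
Expanding: x + 14*y + 27 = 0.


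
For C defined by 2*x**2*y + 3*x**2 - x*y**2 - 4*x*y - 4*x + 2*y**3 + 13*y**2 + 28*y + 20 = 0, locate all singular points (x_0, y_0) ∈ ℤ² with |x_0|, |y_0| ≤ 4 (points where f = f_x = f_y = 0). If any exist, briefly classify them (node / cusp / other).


Singular points: {(0, -2)}; classification: node.

Compute partial derivatives:
  f_x = 4*x*y + 6*x - y**2 - 4*y - 4.
  f_y = 2*x**2 - 2*x*y - 4*x + 6*y**2 + 26*y + 28.
Scan x_0 ∈ {−4, ..., 4}. For each x_0, f_y(x_0, y) is a polynomial in y; find its integer roots y ∈ {−4, ..., 4}, then test f_x and f at those candidates.
  x = -4: f_y(-4, y) = 6*y**2 + 34*y + 76; no integer root y with |y| ≤ 4.
  x = -3: f_y(-3, y) = 6*y**2 + 32*y + 58; no integer root y with |y| ≤ 4.
  x = -2: f_y(-2, y) = 6*y**2 + 30*y + 44; no integer root y with |y| ≤ 4.
  x = -1: f_y(-1, y) = 6*y**2 + 28*y + 34; no integer root y with |y| ≤ 4.
  x = 0: f_y(0, y) = 6*y**2 + 26*y + 28; vanishes at y ∈ {-2}. (0, -2): f_x = 0, f = 0 — SINGULAR.
  x = 1: f_y(1, y) = 6*y**2 + 24*y + 26; no integer root y with |y| ≤ 4.
  x = 2: f_y(2, y) = 6*y**2 + 22*y + 28; no integer root y with |y| ≤ 4.
  x = 3: f_y(3, y) = 6*y**2 + 20*y + 34; no integer root y with |y| ≤ 4.
  x = 4: f_y(4, y) = 6*y**2 + 18*y + 44; no integer root y with |y| ≤ 4.
Only singular point on the grid: (0, -2).
Classify: substitute x = 0 + u, y = -2 + v and expand: f = 2*u**2*v - u**2 - u*v**2 + 2*v**3 + v**2.
No constant or linear terms (consistent with a singular point). Quadratic part: -u**2 + v**2. Cubic part: 2*u**2*v - u*v**2 + 2*v**3.
The quadratic part v**2 - u**2 = (v − u)(v + u) splits into two distinct linear factors, so there are two distinct tangent lines y − -2 = ±(x − 0) — this is a node (ordinary double point).
Classification: node.


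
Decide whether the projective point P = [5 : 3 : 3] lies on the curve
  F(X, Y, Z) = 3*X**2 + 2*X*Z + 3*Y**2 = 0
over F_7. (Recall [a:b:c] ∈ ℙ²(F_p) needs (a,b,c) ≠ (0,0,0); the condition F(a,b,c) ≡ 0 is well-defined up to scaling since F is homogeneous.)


F(5,3,3) ≡ 6 (mod 7); P is NOT on the curve.

Evaluate F(5, 3, 3) term-by-term (mod 7).
  3*X**2 ↦ 3·25·1·1 = 75
  2*X*Z ↦ 2·5·1·3 = 30
  3*Y**2 ↦ 3·1·9·1 = 27
Sum: F(5, 3, 3) = (75) + (30) + (27) = 132.
Reducing mod 7: 132 ≡ 6 (mod 7).
Since F(a, b, c) ≡ 6 ≠ 0 (mod 7), P does NOT lie on the curve.


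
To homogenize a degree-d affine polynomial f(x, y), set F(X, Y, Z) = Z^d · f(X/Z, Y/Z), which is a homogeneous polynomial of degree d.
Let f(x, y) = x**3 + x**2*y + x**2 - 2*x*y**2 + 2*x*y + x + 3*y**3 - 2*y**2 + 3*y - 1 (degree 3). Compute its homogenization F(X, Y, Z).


F(X, Y, Z) = X**3 + X**2*Y + X**2*Z - 2*X*Y**2 + 2*X*Y*Z + X*Z**2 + 3*Y**3 - 2*Y**2*Z + 3*Y*Z**2 - Z**3

deg(f) = 3.
Substitute x = X/Z, y = Y/Z into f, then multiply by Z^3.
  monomial 1·x^3·y^0 ↦ 1·X^3·Y^0·Z^0.
  monomial 1·x^2·y^1 ↦ 1·X^2·Y^1·Z^0.
  monomial 1·x^2·y^0 ↦ 1·X^2·Y^0·Z^1.
  monomial -2·x^1·y^2 ↦ -2·X^1·Y^2·Z^0.
  monomial 2·x^1·y^1 ↦ 2·X^1·Y^1·Z^1.
  monomial 1·x^1·y^0 ↦ 1·X^1·Y^0·Z^2.
  monomial 3·x^0·y^3 ↦ 3·X^0·Y^3·Z^0.
  monomial -2·x^0·y^2 ↦ -2·X^0·Y^2·Z^1.
  monomial 3·x^0·y^1 ↦ 3·X^0·Y^1·Z^2.
  monomial -1·x^0·y^0 ↦ -1·X^0·Y^0·Z^3.
Collecting: F(X, Y, Z) = X**3 + X**2*Y + X**2*Z - 2*X*Y**2 + 2*X*Y*Z + X*Z**2 + 3*Y**3 - 2*Y**2*Z + 3*Y*Z**2 - Z**3.


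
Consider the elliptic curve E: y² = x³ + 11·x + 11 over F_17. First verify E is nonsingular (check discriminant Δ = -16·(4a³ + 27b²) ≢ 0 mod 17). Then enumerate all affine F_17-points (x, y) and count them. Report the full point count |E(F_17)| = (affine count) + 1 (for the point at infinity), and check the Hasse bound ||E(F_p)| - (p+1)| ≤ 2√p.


Affine points = {(4, 0), (5, 2), (5, 15), (6, 2), (6, 15), (8, 4), (8, 13), (10, 4), (10, 13), (11, 1), (11, 16), (12, 1), (12, 16), (14, 6), (14, 11), (15, 7), (15, 10), (16, 4), (16, 13)}; affine count = 19; |E(F_17)| = 20.

Discriminant check: Δ ∝ 4a³ + 27b² = 4·11³ + 27·11² = 4·1331 + 27·121 ≡ 6 (mod 17). Nonzero ⇒ E is nonsingular.
For each x ∈ F_17, compute rhs = x³ + 11·x + 11 mod 17, then count y ∈ F_17 with y² ≡ rhs.
  x = 0: rhs = 11, matching y values: none (0 points).
  x = 1: rhs = 6, matching y values: none (0 points).
  x = 2: rhs = 7, matching y values: none (0 points).
  x = 3: rhs = 3, matching y values: none (0 points).
  x = 4: rhs = 0, matching y values: 0 (1 points).
  x = 5: rhs = 4, matching y values: 2, 15 (2 points).
  x = 6: rhs = 4, matching y values: 2, 15 (2 points).
  x = 7: rhs = 6, matching y values: none (0 points).
  x = 8: rhs = 16, matching y values: 4, 13 (2 points).
  x = 9: rhs = 6, matching y values: none (0 points).
  x = 10: rhs = 16, matching y values: 4, 13 (2 points).
  x = 11: rhs = 1, matching y values: 1, 16 (2 points).
  x = 12: rhs = 1, matching y values: 1, 16 (2 points).
  x = 13: rhs = 5, matching y values: none (0 points).
  x = 14: rhs = 2, matching y values: 6, 11 (2 points).
  x = 15: rhs = 15, matching y values: 7, 10 (2 points).
  x = 16: rhs = 16, matching y values: 4, 13 (2 points).
Total affine count: 19.
Full point count |E(F_17)| = 19 + 1 = 20.
Hasse bound: |20 − (17+1)| = |2| = 2 ≤ 2√17 ≈ 8.2462 ✓.


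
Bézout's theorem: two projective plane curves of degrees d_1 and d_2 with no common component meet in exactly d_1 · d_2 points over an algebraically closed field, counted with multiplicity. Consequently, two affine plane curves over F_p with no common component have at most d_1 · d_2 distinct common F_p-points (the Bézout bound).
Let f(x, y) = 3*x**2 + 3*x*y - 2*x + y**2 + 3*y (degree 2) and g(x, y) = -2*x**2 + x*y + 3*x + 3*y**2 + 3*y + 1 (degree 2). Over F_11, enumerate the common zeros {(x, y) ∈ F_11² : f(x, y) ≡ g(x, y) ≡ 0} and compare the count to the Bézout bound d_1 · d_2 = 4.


Common zeros: ∅; count = 0; Bézout bound = 4.

deg(f) = 2, deg(g) = 2, so Bézout bound = 4.
Scan x ∈ F_11. For each x, list the y ∈ F_11 with f(x, y) ≡ 0 and those with g(x, y) ≡ 0 (mod 11); the common zeros in that column are the intersection.
  x = 0: f ≡ 0 at y ∈ {0, 8}; g ≡ 0 at y ∈ ∅; common: ∅.
  x = 1: f ≡ 0 at y ∈ ∅; g ≡ 0 at y ∈ {2, 4}; common: ∅.
  x = 2: f ≡ 0 at y ∈ {3, 10}; g ≡ 0 at y ∈ {5, 8}; common: ∅.
  x = 3: f ≡ 0 at y ∈ {3, 7}; g ≡ 0 at y ∈ {10}; common: ∅.
  x = 4: f ≡ 0 at y ∈ ∅; g ≡ 0 at y ∈ ∅; common: ∅.
  x = 5: f ≡ 0 at y ∈ {6, 9}; g ≡ 0 at y ∈ ∅; common: ∅.
  x = 6: f ≡ 0 at y ∈ ∅; g ≡ 0 at y ∈ ∅; common: ∅.
  x = 7: f ≡ 0 at y ∈ {10}; g ≡ 0 at y ∈ {2}; common: ∅.
  x = 8: f ≡ 0 at y ∈ {0, 6}; g ≡ 0 at y ∈ {4, 7}; common: ∅.
  x = 9: f ≡ 0 at y ∈ {7}; g ≡ 0 at y ∈ {8, 10}; common: ∅.
  x = 10: f ≡ 0 at y ∈ ∅; g ≡ 0 at y ∈ ∅; common: ∅.
Collecting: common zeros = ∅, so the count is 0.
Comparison with the Bézout bound: 0 ≤ 4 = deg(f)·deg(g), as expected for curves with no common component (the affine F_11-count falls short of the bound because intersections may lie at infinity, over extension fields, or carry multiplicity).


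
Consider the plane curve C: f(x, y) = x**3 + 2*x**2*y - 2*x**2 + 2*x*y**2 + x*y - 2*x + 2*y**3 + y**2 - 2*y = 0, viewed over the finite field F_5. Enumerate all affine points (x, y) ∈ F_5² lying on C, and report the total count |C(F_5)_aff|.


Affine F_5-points: {(0, 0), (3, 2)}; count = 2.

For each of the 25 pairs (x, y) ∈ F_5², evaluate f(x, y) mod 5. Record the zeros.
  x = 0: [0↦0, 1↦1, 2↦1, 3↦2, 4↦1]  zeros at y ∈ {0}
  x = 1: [0↦2, 1↦3, 2↦2, 3↦1, 4↦2]  zeros at y ∈ ∅
  x = 2: [0↦1, 1↦1, 2↦3, 3↦4, 4↦1]  zeros at y ∈ ∅
  x = 3: [0↦3, 1↦1, 2↦0, 3↦2, 4↦4]  zeros at y ∈ {2}
  x = 4: [0↦4, 1↦4, 2↦4, 3↦1, 4↦2]  zeros at y ∈ ∅
Collecting zeros: affine points = {(0, 0), (3, 2)}.
Total count |C(F_5)_aff| = 2.


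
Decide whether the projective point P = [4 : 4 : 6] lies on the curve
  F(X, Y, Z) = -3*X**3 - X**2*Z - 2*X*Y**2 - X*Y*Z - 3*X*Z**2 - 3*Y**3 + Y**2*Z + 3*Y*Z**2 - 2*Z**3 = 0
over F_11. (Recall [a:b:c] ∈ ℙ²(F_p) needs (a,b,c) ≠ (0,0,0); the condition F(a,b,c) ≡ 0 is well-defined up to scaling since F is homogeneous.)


F(4,4,6) ≡ 5 (mod 11); P is NOT on the curve.

Evaluate F(4, 4, 6) term-by-term (mod 11).
  -3*X**3 ↦ -3·64·1·1 = -192
  -X**2*Z ↦ -1·16·1·6 = -96
  -2*X*Y**2 ↦ -2·4·16·1 = -128
  -X*Y*Z ↦ -1·4·4·6 = -96
  -3*X*Z**2 ↦ -3·4·1·36 = -432
  -3*Y**3 ↦ -3·1·64·1 = -192
  Y**2*Z ↦ 1·1·16·6 = 96
  3*Y*Z**2 ↦ 3·1·4·36 = 432
  -2*Z**3 ↦ -2·1·1·216 = -432
Sum: F(4, 4, 6) = (-192) + (-96) + (-128) + (-96) + (-432) + (-192) + (96) + (432) + (-432) = -1040.
Reducing mod 11: -1040 ≡ 5 (mod 11).
Since F(a, b, c) ≡ 5 ≠ 0 (mod 11), P does NOT lie on the curve.


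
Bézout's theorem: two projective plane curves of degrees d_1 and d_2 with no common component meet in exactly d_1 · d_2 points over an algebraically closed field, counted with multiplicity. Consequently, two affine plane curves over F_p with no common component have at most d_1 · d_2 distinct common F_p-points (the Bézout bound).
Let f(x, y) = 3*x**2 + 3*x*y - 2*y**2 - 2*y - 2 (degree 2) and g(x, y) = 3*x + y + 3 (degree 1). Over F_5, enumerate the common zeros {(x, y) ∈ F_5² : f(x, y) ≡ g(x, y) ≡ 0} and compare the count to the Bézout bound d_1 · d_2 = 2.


Common zeros: ∅; count = 0; Bézout bound = 2.

deg(f) = 2, deg(g) = 1, so Bézout bound = 2.
Scan x ∈ F_5. For each x, list the y ∈ F_5 with f(x, y) ≡ 0 and those with g(x, y) ≡ 0 (mod 5); the common zeros in that column are the intersection.
  x = 0: f ≡ 0 at y ∈ ∅; g ≡ 0 at y ∈ {2}; common: ∅.
  x = 1: f ≡ 0 at y ∈ {1, 2}; g ≡ 0 at y ∈ {4}; common: ∅.
  x = 2: f ≡ 0 at y ∈ {0, 2}; g ≡ 0 at y ∈ {1}; common: ∅.
  x = 3: f ≡ 0 at y ∈ {0, 1}; g ≡ 0 at y ∈ {3}; common: ∅.
  x = 4: f ≡ 0 at y ∈ ∅; g ≡ 0 at y ∈ {0}; common: ∅.
Collecting: common zeros = ∅, so the count is 0.
Comparison with the Bézout bound: 0 ≤ 2 = deg(f)·deg(g), as expected for curves with no common component (the affine F_5-count falls short of the bound because intersections may lie at infinity, over extension fields, or carry multiplicity).


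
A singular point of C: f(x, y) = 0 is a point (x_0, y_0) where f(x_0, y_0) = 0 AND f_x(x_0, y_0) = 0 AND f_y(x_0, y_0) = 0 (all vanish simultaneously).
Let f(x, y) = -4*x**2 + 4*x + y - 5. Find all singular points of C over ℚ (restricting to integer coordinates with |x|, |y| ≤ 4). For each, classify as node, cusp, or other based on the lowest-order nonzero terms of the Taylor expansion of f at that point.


No singular points in the scanned grid; C is smooth there.

Compute partial derivatives:
  f_x = 4 - 8*x.
  f_y = 1.
f_y = 1 is a nonzero constant, so f_y never vanishes: no point (x, y) can satisfy f = f_x = f_y = 0. In particular no (x, y) ∈ {−4, ..., 4}² is singular; the curve is smooth.


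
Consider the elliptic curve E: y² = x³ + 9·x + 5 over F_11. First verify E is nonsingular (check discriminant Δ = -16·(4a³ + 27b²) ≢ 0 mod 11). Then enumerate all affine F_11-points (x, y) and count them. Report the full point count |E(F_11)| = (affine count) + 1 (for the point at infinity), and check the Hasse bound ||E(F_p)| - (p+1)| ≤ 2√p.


Affine points = {(0, 4), (0, 7), (1, 2), (1, 9), (2, 3), (2, 8), (3, 2), (3, 9), (6, 0), (7, 2), (7, 9), (9, 1), (9, 10)}; affine count = 13; |E(F_11)| = 14.

Discriminant check: Δ ∝ 4a³ + 27b² = 4·9³ + 27·5² = 4·729 + 27·25 ≡ 5 (mod 11). Nonzero ⇒ E is nonsingular.
For each x ∈ F_11, compute rhs = x³ + 9·x + 5 mod 11, then count y ∈ F_11 with y² ≡ rhs.
  x = 0: rhs = 5, matching y values: 4, 7 (2 points).
  x = 1: rhs = 4, matching y values: 2, 9 (2 points).
  x = 2: rhs = 9, matching y values: 3, 8 (2 points).
  x = 3: rhs = 4, matching y values: 2, 9 (2 points).
  x = 4: rhs = 6, matching y values: none (0 points).
  x = 5: rhs = 10, matching y values: none (0 points).
  x = 6: rhs = 0, matching y values: 0 (1 points).
  x = 7: rhs = 4, matching y values: 2, 9 (2 points).
  x = 8: rhs = 6, matching y values: none (0 points).
  x = 9: rhs = 1, matching y values: 1, 10 (2 points).
  x = 10: rhs = 6, matching y values: none (0 points).
Total affine count: 13.
Full point count |E(F_11)| = 13 + 1 = 14.
Hasse bound: |14 − (11+1)| = |2| = 2 ≤ 2√11 ≈ 6.6332 ✓.


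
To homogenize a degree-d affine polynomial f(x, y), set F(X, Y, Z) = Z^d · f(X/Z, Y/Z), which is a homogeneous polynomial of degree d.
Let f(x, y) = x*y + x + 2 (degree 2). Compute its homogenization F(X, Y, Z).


F(X, Y, Z) = X*Y + X*Z + 2*Z**2

deg(f) = 2.
Substitute x = X/Z, y = Y/Z into f, then multiply by Z^2.
  monomial 1·x^1·y^1 ↦ 1·X^1·Y^1·Z^0.
  monomial 1·x^1·y^0 ↦ 1·X^1·Y^0·Z^1.
  monomial 2·x^0·y^0 ↦ 2·X^0·Y^0·Z^2.
Collecting: F(X, Y, Z) = X*Y + X*Z + 2*Z**2.


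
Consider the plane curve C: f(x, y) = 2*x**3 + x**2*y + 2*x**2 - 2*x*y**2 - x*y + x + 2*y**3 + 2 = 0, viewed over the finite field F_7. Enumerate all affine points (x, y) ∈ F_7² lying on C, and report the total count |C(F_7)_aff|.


Affine F_7-points: {(0, 3), (0, 5), (0, 6), (1, 0), (1, 1), (2, 0), (2, 1), (3, 0), (3, 4), (3, 6), (6, 1)}; count = 11.

For each of the 49 pairs (x, y) ∈ F_7², evaluate f(x, y) mod 7. Record the zeros.
  x = 0: [0↦2, 1↦4, 2↦4, 3↦0, 4↦4, 5↦0, 6↦0]  zeros at y ∈ {3, 5, 6}
  x = 1: [0↦0, 1↦0, 2↦1, 3↦1, 4↦5, 5↦4, 6↦3]  zeros at y ∈ {0, 1}
  x = 2: [0↦0, 1↦0, 2↦4, 3↦3, 4↦2, 5↦6, 6↦6]  zeros at y ∈ {0, 1}
  x = 3: [0↦0, 1↦2, 2↦4, 3↦4, 4↦0, 5↦4, 6↦0]  zeros at y ∈ {0, 4, 6}
  x = 4: [0↦5, 1↦4, 2↦6, 3↦2, 4↦4, 5↦3, 6↦4]  zeros at y ∈ ∅
  x = 5: [0↦6, 1↦4, 2↦1, 3↦2, 4↦5, 5↦1, 6↦2]  zeros at y ∈ ∅
  x = 6: [0↦1, 1↦0, 2↦1, 3↦2, 4↦1, 5↦3, 6↦6]  zeros at y ∈ {1}
Collecting zeros: affine points = {(0, 3), (0, 5), (0, 6), (1, 0), (1, 1), (2, 0), (2, 1), (3, 0), (3, 4), (3, 6), (6, 1)}.
Total count |C(F_7)_aff| = 11.


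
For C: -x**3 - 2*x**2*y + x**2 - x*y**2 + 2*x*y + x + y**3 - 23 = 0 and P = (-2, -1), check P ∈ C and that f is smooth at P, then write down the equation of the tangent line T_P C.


Tangent line at P: -26*x - 13*y - 65 = 0.

Step 1: f(-2, -1) = 0, so P lies on C.
Step 2: partial derivatives
  f_x(x, y) = -3*x**2 - 4*x*y + 2*x - y**2 + 2*y + 1, f_y(x, y) = -2*x**2 - 2*x*y + 2*x + 3*y**2.
  f_x(P) = -26, f_y(P) = -13 (gradient nonzero, so P is smooth).
Step 3: tangent line at P: -26·(x − -2) + -13·(y − -1) = 0.
Expanding: -26*x - 13*y - 65 = 0.


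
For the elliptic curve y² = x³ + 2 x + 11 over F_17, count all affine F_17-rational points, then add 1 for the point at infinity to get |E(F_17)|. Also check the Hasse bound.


Affine points = {(4, 7), (4, 10), (6, 1), (6, 16), (11, 2), (11, 15), (15, 4), (15, 13), (16, 5), (16, 12)}; affine count = 10; |E(F_17)| = 11.

Discriminant check: Δ ∝ 4a³ + 27b² = 4·2³ + 27·11² = 4·8 + 27·121 ≡ 1 (mod 17). Nonzero ⇒ E is nonsingular.
For each x ∈ F_17, compute rhs = x³ + 2·x + 11 mod 17, then count y ∈ F_17 with y² ≡ rhs.
  x = 0: rhs = 11, matching y values: none (0 points).
  x = 1: rhs = 14, matching y values: none (0 points).
  x = 2: rhs = 6, matching y values: none (0 points).
  x = 3: rhs = 10, matching y values: none (0 points).
  x = 4: rhs = 15, matching y values: 7, 10 (2 points).
  x = 5: rhs = 10, matching y values: none (0 points).
  x = 6: rhs = 1, matching y values: 1, 16 (2 points).
  x = 7: rhs = 11, matching y values: none (0 points).
  x = 8: rhs = 12, matching y values: none (0 points).
  x = 9: rhs = 10, matching y values: none (0 points).
  x = 10: rhs = 11, matching y values: none (0 points).
  x = 11: rhs = 4, matching y values: 2, 15 (2 points).
  x = 12: rhs = 12, matching y values: none (0 points).
  x = 13: rhs = 7, matching y values: none (0 points).
  x = 14: rhs = 12, matching y values: none (0 points).
  x = 15: rhs = 16, matching y values: 4, 13 (2 points).
  x = 16: rhs = 8, matching y values: 5, 12 (2 points).
Total affine count: 10.
Full point count |E(F_17)| = 10 + 1 = 11.
Hasse bound: |11 − (17+1)| = |-7| = 7 ≤ 2√17 ≈ 8.2462 ✓.


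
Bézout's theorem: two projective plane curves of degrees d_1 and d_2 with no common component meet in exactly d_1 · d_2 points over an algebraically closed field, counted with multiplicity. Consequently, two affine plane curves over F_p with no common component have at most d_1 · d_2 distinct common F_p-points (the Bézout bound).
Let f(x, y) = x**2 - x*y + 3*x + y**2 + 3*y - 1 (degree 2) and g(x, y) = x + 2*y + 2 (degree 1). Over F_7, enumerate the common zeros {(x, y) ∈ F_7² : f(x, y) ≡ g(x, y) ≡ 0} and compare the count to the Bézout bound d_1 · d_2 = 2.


Common zeros: ∅; count = 0; Bézout bound = 2.

deg(f) = 2, deg(g) = 1, so Bézout bound = 2.
Scan x ∈ F_7. For each x, list the y ∈ F_7 with f(x, y) ≡ 0 and those with g(x, y) ≡ 0 (mod 7); the common zeros in that column are the intersection.
  x = 0: f ≡ 0 at y ∈ ∅; g ≡ 0 at y ∈ {6}; common: ∅.
  x = 1: f ≡ 0 at y ∈ ∅; g ≡ 0 at y ∈ {2}; common: ∅.
  x = 2: f ≡ 0 at y ∈ {3}; g ≡ 0 at y ∈ {5}; common: ∅.
  x = 3: f ≡ 0 at y ∈ {2, 5}; g ≡ 0 at y ∈ {1}; common: ∅.
  x = 4: f ≡ 0 at y ∈ ∅; g ≡ 0 at y ∈ {4}; common: ∅.
  x = 5: f ≡ 0 at y ∈ {3, 6}; g ≡ 0 at y ∈ {0}; common: ∅.
  x = 6: f ≡ 0 at y ∈ {5}; g ≡ 0 at y ∈ {3}; common: ∅.
Collecting: common zeros = ∅, so the count is 0.
Comparison with the Bézout bound: 0 ≤ 2 = deg(f)·deg(g), as expected for curves with no common component (the affine F_7-count falls short of the bound because intersections may lie at infinity, over extension fields, or carry multiplicity).


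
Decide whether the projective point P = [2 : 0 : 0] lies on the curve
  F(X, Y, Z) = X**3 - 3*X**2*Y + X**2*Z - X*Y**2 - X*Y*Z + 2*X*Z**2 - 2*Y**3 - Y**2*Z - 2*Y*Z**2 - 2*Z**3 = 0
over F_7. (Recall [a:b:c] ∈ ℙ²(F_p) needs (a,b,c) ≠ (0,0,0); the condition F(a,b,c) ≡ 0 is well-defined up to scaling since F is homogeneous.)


F(2,0,0) ≡ 1 (mod 7); P is NOT on the curve.

Evaluate F(2, 0, 0) term-by-term (mod 7).
  X**3 ↦ 1·8·1·1 = 8
  -3*X**2*Y ↦ -3·4·0·1 = 0
  X**2*Z ↦ 1·4·1·0 = 0
  -X*Y**2 ↦ -1·2·0·1 = 0
  -X*Y*Z ↦ -1·2·0·0 = 0
  2*X*Z**2 ↦ 2·2·1·0 = 0
  -2*Y**3 ↦ -2·1·0·1 = 0
  -Y**2*Z ↦ -1·1·0·0 = 0
  -2*Y*Z**2 ↦ -2·1·0·0 = 0
  -2*Z**3 ↦ -2·1·1·0 = 0
Sum: F(2, 0, 0) = (8) + (0) + (0) + (0) + (0) + (0) + (0) + (0) + (0) + (0) = 8.
Reducing mod 7: 8 ≡ 1 (mod 7).
Since F(a, b, c) ≡ 1 ≠ 0 (mod 7), P does NOT lie on the curve.


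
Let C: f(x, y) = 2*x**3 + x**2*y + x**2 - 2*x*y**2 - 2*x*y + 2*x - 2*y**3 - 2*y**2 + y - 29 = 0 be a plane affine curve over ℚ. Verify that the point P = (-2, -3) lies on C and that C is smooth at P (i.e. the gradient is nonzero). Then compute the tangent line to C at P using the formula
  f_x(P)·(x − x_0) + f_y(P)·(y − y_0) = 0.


Tangent line at P: 22*x - 57*y - 127 = 0.

Step 1: f(-2, -3) = 0, so P lies on C.
Step 2: partial derivatives
  f_x(x, y) = 6*x**2 + 2*x*y + 2*x - 2*y**2 - 2*y + 2, f_y(x, y) = x**2 - 4*x*y - 2*x - 6*y**2 - 4*y + 1.
  f_x(P) = 22, f_y(P) = -57 (gradient nonzero, so P is smooth).
Step 3: tangent line at P: 22·(x − -2) + -57·(y − -3) = 0.
Expanding: 22*x - 57*y - 127 = 0.


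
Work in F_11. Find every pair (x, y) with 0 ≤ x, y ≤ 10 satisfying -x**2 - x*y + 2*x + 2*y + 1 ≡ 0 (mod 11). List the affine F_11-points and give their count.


Affine F_11-points: {(0, 5), (1, 9), (3, 9), (4, 2), (5, 10), (6, 8), (7, 2), (8, 5), (9, 10), (10, 8)}; count = 10.

For each of the 121 pairs (x, y) ∈ F_11², evaluate f(x, y) mod 11. Record the zeros.
  x = 0: [0↦1, 1↦3, 2↦5, 3↦7, 4↦9, 5↦0, 6↦2, 7↦4, 8↦6, 9↦8, 10↦10]  zeros at y ∈ {5}
  x = 1: [0↦2, 1↦3, 2↦4, 3↦5, 4↦6, 5↦7, 6↦8, 7↦9, 8↦10, 9↦0, 10↦1]  zeros at y ∈ {9}
  x = 2: [0↦1, 1↦1, 2↦1, 3↦1, 4↦1, 5↦1, 6↦1, 7↦1, 8↦1, 9↦1, 10↦1]  zeros at y ∈ ∅
  x = 3: [0↦9, 1↦8, 2↦7, 3↦6, 4↦5, 5↦4, 6↦3, 7↦2, 8↦1, 9↦0, 10↦10]  zeros at y ∈ {9}
  x = 4: [0↦4, 1↦2, 2↦0, 3↦9, 4↦7, 5↦5, 6↦3, 7↦1, 8↦10, 9↦8, 10↦6]  zeros at y ∈ {2}
  x = 5: [0↦8, 1↦5, 2↦2, 3↦10, 4↦7, 5↦4, 6↦1, 7↦9, 8↦6, 9↦3, 10↦0]  zeros at y ∈ {10}
  x = 6: [0↦10, 1↦6, 2↦2, 3↦9, 4↦5, 5↦1, 6↦8, 7↦4, 8↦0, 9↦7, 10↦3]  zeros at y ∈ {8}
  x = 7: [0↦10, 1↦5, 2↦0, 3↦6, 4↦1, 5↦7, 6↦2, 7↦8, 8↦3, 9↦9, 10↦4]  zeros at y ∈ {2}
  x = 8: [0↦8, 1↦2, 2↦7, 3↦1, 4↦6, 5↦0, 6↦5, 7↦10, 8↦4, 9↦9, 10↦3]  zeros at y ∈ {5}
  x = 9: [0↦4, 1↦8, 2↦1, 3↦5, 4↦9, 5↦2, 6↦6, 7↦10, 8↦3, 9↦7, 10↦0]  zeros at y ∈ {10}
  x = 10: [0↦9, 1↦1, 2↦4, 3↦7, 4↦10, 5↦2, 6↦5, 7↦8, 8↦0, 9↦3, 10↦6]  zeros at y ∈ {8}
Collecting zeros: affine points = {(0, 5), (1, 9), (3, 9), (4, 2), (5, 10), (6, 8), (7, 2), (8, 5), (9, 10), (10, 8)}.
Total count |C(F_11)_aff| = 10.


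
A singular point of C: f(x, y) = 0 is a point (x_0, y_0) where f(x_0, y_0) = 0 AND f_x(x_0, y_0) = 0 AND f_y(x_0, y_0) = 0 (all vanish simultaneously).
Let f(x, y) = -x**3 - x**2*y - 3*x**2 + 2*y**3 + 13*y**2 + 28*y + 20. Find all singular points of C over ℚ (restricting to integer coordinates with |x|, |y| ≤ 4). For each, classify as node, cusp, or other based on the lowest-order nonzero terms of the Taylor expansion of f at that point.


Singular points: {(0, -2)}; classification: node.

Compute partial derivatives:
  f_x = -3*x**2 - 2*x*y - 6*x.
  f_y = -x**2 + 6*y**2 + 26*y + 28.
Scan x_0 ∈ {−4, ..., 4}. For each x_0, f_y(x_0, y) is a polynomial in y; find its integer roots y ∈ {−4, ..., 4}, then test f_x and f at those candidates.
  x = -4: f_y(-4, y) = 6*y**2 + 26*y + 12; no integer root y with |y| ≤ 4.
  x = -3: f_y(-3, y) = 6*y**2 + 26*y + 19; no integer root y with |y| ≤ 4.
  x = -2: f_y(-2, y) = 6*y**2 + 26*y + 24; vanishes at y ∈ {-3}. (-2, -3): f_x = -12 ≠ 0.
  x = -1: f_y(-1, y) = 6*y**2 + 26*y + 27; no integer root y with |y| ≤ 4.
  x = 0: f_y(0, y) = 6*y**2 + 26*y + 28; vanishes at y ∈ {-2}. (0, -2): f_x = 0, f = 0 — SINGULAR.
  x = 1: f_y(1, y) = 6*y**2 + 26*y + 27; no integer root y with |y| ≤ 4.
  x = 2: f_y(2, y) = 6*y**2 + 26*y + 24; vanishes at y ∈ {-3}. (2, -3): f_x = -12 ≠ 0.
  x = 3: f_y(3, y) = 6*y**2 + 26*y + 19; no integer root y with |y| ≤ 4.
  x = 4: f_y(4, y) = 6*y**2 + 26*y + 12; no integer root y with |y| ≤ 4.
Only singular point on the grid: (0, -2).
Classify: substitute x = 0 + u, y = -2 + v and expand: f = -u**3 - u**2*v - u**2 + 2*v**3 + v**2.
No constant or linear terms (consistent with a singular point). Quadratic part: -u**2 + v**2. Cubic part: -u**3 - u**2*v + 2*v**3.
The quadratic part v**2 - u**2 = (v − u)(v + u) splits into two distinct linear factors, so there are two distinct tangent lines y − -2 = ±(x − 0) — this is a node (ordinary double point).
Classification: node.


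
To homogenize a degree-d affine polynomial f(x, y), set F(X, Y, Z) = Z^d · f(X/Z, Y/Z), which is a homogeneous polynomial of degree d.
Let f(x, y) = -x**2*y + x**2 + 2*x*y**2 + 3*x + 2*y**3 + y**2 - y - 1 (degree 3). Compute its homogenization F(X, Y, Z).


F(X, Y, Z) = -X**2*Y + X**2*Z + 2*X*Y**2 + 3*X*Z**2 + 2*Y**3 + Y**2*Z - Y*Z**2 - Z**3

deg(f) = 3.
Substitute x = X/Z, y = Y/Z into f, then multiply by Z^3.
  monomial -1·x^2·y^1 ↦ -1·X^2·Y^1·Z^0.
  monomial 1·x^2·y^0 ↦ 1·X^2·Y^0·Z^1.
  monomial 2·x^1·y^2 ↦ 2·X^1·Y^2·Z^0.
  monomial 3·x^1·y^0 ↦ 3·X^1·Y^0·Z^2.
  monomial 2·x^0·y^3 ↦ 2·X^0·Y^3·Z^0.
  monomial 1·x^0·y^2 ↦ 1·X^0·Y^2·Z^1.
  monomial -1·x^0·y^1 ↦ -1·X^0·Y^1·Z^2.
  monomial -1·x^0·y^0 ↦ -1·X^0·Y^0·Z^3.
Collecting: F(X, Y, Z) = -X**2*Y + X**2*Z + 2*X*Y**2 + 3*X*Z**2 + 2*Y**3 + Y**2*Z - Y*Z**2 - Z**3.


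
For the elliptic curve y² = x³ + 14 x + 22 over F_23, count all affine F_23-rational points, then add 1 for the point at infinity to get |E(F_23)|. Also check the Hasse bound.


Affine points = {(2, 9), (2, 14), (4, 2), (4, 21), (6, 0), (7, 7), (7, 16), (8, 5), (8, 18), (9, 7), (9, 16), (10, 9), (10, 14), (11, 9), (11, 14), (12, 3), (12, 20), (13, 3), (13, 20), (14, 8), (14, 15), (16, 8), (16, 15), (21, 3), (21, 20)}; affine count = 25; |E(F_23)| = 26.

Discriminant check: Δ ∝ 4a³ + 27b² = 4·14³ + 27·22² = 4·2744 + 27·484 ≡ 9 (mod 23). Nonzero ⇒ E is nonsingular.
For each x ∈ F_23, compute rhs = x³ + 14·x + 22 mod 23, then count y ∈ F_23 with y² ≡ rhs.
  x = 0: rhs = 22, matching y values: none (0 points).
  x = 1: rhs = 14, matching y values: none (0 points).
  x = 2: rhs = 12, matching y values: 9, 14 (2 points).
  x = 3: rhs = 22, matching y values: none (0 points).
  x = 4: rhs = 4, matching y values: 2, 21 (2 points).
  x = 5: rhs = 10, matching y values: none (0 points).
  x = 6: rhs = 0, matching y values: 0 (1 points).
  x = 7: rhs = 3, matching y values: 7, 16 (2 points).
  x = 8: rhs = 2, matching y values: 5, 18 (2 points).
  x = 9: rhs = 3, matching y values: 7, 16 (2 points).
  x = 10: rhs = 12, matching y values: 9, 14 (2 points).
  x = 11: rhs = 12, matching y values: 9, 14 (2 points).
  x = 12: rhs = 9, matching y values: 3, 20 (2 points).
  x = 13: rhs = 9, matching y values: 3, 20 (2 points).
  x = 14: rhs = 18, matching y values: 8, 15 (2 points).
  x = 15: rhs = 19, matching y values: none (0 points).
  x = 16: rhs = 18, matching y values: 8, 15 (2 points).
  x = 17: rhs = 21, matching y values: none (0 points).
  x = 18: rhs = 11, matching y values: none (0 points).
  x = 19: rhs = 17, matching y values: none (0 points).
  x = 20: rhs = 22, matching y values: none (0 points).
  x = 21: rhs = 9, matching y values: 3, 20 (2 points).
  x = 22: rhs = 7, matching y values: none (0 points).
Total affine count: 25.
Full point count |E(F_23)| = 25 + 1 = 26.
Hasse bound: |26 − (23+1)| = |2| = 2 ≤ 2√23 ≈ 9.5917 ✓.


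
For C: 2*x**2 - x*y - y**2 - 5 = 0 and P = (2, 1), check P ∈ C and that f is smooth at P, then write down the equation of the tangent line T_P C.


Tangent line at P: 7*x - 4*y - 10 = 0.

Step 1: f(2, 1) = 0, so P lies on C.
Step 2: partial derivatives
  f_x(x, y) = 4*x - y, f_y(x, y) = -x - 2*y.
  f_x(P) = 7, f_y(P) = -4 (gradient nonzero, so P is smooth).
Step 3: tangent line at P: 7·(x − 2) + -4·(y − 1) = 0.
Expanding: 7*x - 4*y - 10 = 0.


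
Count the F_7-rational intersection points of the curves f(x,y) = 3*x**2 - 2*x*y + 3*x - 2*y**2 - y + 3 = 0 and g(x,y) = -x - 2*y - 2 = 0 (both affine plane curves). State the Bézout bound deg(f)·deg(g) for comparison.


Common zeros: ∅; count = 0; Bézout bound = 2.

deg(f) = 2, deg(g) = 1, so Bézout bound = 2.
Scan x ∈ F_7. For each x, list the y ∈ F_7 with f(x, y) ≡ 0 and those with g(x, y) ≡ 0 (mod 7); the common zeros in that column are the intersection.
  x = 0: f ≡ 0 at y ∈ {1, 2}; g ≡ 0 at y ∈ {6}; common: ∅.
  x = 1: f ≡ 0 at y ∈ {4, 5}; g ≡ 0 at y ∈ {2}; common: ∅.
  x = 2: f ≡ 0 at y ∈ {0, 1}; g ≡ 0 at y ∈ {5}; common: ∅.
  x = 3: f ≡ 0 at y ∈ {3, 4}; g ≡ 0 at y ∈ {1}; common: ∅.
  x = 4: f ≡ 0 at y ∈ {0, 6}; g ≡ 0 at y ∈ {4}; common: ∅.
  x = 5: f ≡ 0 at y ∈ {2, 3}; g ≡ 0 at y ∈ {0}; common: ∅.
  x = 6: f ≡ 0 at y ∈ {5, 6}; g ≡ 0 at y ∈ {3}; common: ∅.
Collecting: common zeros = ∅, so the count is 0.
Comparison with the Bézout bound: 0 ≤ 2 = deg(f)·deg(g), as expected for curves with no common component (the affine F_7-count falls short of the bound because intersections may lie at infinity, over extension fields, or carry multiplicity).


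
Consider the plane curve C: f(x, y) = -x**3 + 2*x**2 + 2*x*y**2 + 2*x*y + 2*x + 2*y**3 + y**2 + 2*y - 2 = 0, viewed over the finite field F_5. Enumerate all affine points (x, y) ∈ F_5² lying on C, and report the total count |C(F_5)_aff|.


Affine F_5-points: {(0, 4), (1, 1), (2, 1), (2, 2), (3, 0), (3, 2), (4, 1)}; count = 7.

For each of the 25 pairs (x, y) ∈ F_5², evaluate f(x, y) mod 5. Record the zeros.
  x = 0: [0↦3, 1↦3, 2↦2, 3↦2, 4↦0]  zeros at y ∈ {4}
  x = 1: [0↦1, 1↦0, 2↦2, 3↦4, 4↦3]  zeros at y ∈ {1}
  x = 2: [0↦2, 1↦0, 2↦0, 3↦4, 4↦4]  zeros at y ∈ {1, 2}
  x = 3: [0↦0, 1↦2, 2↦0, 3↦1, 4↦2]  zeros at y ∈ {0, 2}
  x = 4: [0↦4, 1↦0, 2↦1, 3↦4, 4↦1]  zeros at y ∈ {1}
Collecting zeros: affine points = {(0, 4), (1, 1), (2, 1), (2, 2), (3, 0), (3, 2), (4, 1)}.
Total count |C(F_5)_aff| = 7.


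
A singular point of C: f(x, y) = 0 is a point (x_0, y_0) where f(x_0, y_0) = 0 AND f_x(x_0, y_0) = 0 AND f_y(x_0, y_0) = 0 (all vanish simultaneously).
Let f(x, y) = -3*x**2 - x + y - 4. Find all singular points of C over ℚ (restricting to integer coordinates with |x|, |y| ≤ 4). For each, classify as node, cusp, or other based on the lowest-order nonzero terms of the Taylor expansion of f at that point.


No singular points in the scanned grid; C is smooth there.

Compute partial derivatives:
  f_x = -6*x - 1.
  f_y = 1.
f_y = 1 is a nonzero constant, so f_y never vanishes: no point (x, y) can satisfy f = f_x = f_y = 0. In particular no (x, y) ∈ {−4, ..., 4}² is singular; the curve is smooth.


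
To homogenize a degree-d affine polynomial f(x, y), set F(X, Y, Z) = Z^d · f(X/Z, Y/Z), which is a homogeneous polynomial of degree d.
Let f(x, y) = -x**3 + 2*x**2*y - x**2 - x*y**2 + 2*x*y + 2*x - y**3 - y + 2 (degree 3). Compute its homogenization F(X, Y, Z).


F(X, Y, Z) = -X**3 + 2*X**2*Y - X**2*Z - X*Y**2 + 2*X*Y*Z + 2*X*Z**2 - Y**3 - Y*Z**2 + 2*Z**3

deg(f) = 3.
Substitute x = X/Z, y = Y/Z into f, then multiply by Z^3.
  monomial -1·x^3·y^0 ↦ -1·X^3·Y^0·Z^0.
  monomial 2·x^2·y^1 ↦ 2·X^2·Y^1·Z^0.
  monomial -1·x^2·y^0 ↦ -1·X^2·Y^0·Z^1.
  monomial -1·x^1·y^2 ↦ -1·X^1·Y^2·Z^0.
  monomial 2·x^1·y^1 ↦ 2·X^1·Y^1·Z^1.
  monomial 2·x^1·y^0 ↦ 2·X^1·Y^0·Z^2.
  monomial -1·x^0·y^3 ↦ -1·X^0·Y^3·Z^0.
  monomial -1·x^0·y^1 ↦ -1·X^0·Y^1·Z^2.
  monomial 2·x^0·y^0 ↦ 2·X^0·Y^0·Z^3.
Collecting: F(X, Y, Z) = -X**3 + 2*X**2*Y - X**2*Z - X*Y**2 + 2*X*Y*Z + 2*X*Z**2 - Y**3 - Y*Z**2 + 2*Z**3.


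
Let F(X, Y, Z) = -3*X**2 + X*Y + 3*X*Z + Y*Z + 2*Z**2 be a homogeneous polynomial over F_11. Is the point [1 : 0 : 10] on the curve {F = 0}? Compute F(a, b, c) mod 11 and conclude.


F(1,0,10) ≡ 7 (mod 11); P is NOT on the curve.

Evaluate F(1, 0, 10) term-by-term (mod 11).
  -3*X**2 ↦ -3·1·1·1 = -3
  X*Y ↦ 1·1·0·1 = 0
  3*X*Z ↦ 3·1·1·10 = 30
  Y*Z ↦ 1·1·0·10 = 0
  2*Z**2 ↦ 2·1·1·100 = 200
Sum: F(1, 0, 10) = (-3) + (0) + (30) + (0) + (200) = 227.
Reducing mod 11: 227 ≡ 7 (mod 11).
Since F(a, b, c) ≡ 7 ≠ 0 (mod 11), P does NOT lie on the curve.
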